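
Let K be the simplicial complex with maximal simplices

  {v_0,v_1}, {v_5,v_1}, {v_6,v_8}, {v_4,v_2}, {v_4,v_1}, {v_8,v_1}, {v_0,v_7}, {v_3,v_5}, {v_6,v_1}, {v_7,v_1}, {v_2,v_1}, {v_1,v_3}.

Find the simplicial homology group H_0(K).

We work with the vertex ordering v_0 < v_1 < v_2 < v_3 < v_4 < v_5 < v_6 < v_7 < v_8. The simplices of K, each written with vertices in increasing order, are:

  0-simplices (9): [v_0], [v_1], [v_2], [v_3], [v_4], [v_5], [v_6], [v_7], [v_8]
  1-simplices (12): [v_0,v_1], [v_0,v_7], [v_1,v_2], [v_1,v_3], [v_1,v_4], [v_1,v_5], [v_1,v_6], [v_1,v_7], [v_1,v_8], [v_2,v_4], [v_3,v_5], [v_6,v_8]

so the chain groups are C_0 ≅ Z^9, C_1 ≅ Z^12.

∂_1: C_1 → C_0 is given by ∂[p,q] = [q] − [p].
This gives a 9×12 integer matrix of rank 8; reducing to Smith normal form yields diagonal entries (1,1,1,1,1,1,1,1).

Computing H_k = (kernel of ∂_k) / (image of ∂_{k+1}):

  H_0: rank C_0 − rank ∂_1 = 9 − 8 = 1, and the invariant factors of ∂_1 are all 1, so H_0 ≅ Z.

(K is a triangulation of a wedge of 4 circles.)

H_0 ≅ Z.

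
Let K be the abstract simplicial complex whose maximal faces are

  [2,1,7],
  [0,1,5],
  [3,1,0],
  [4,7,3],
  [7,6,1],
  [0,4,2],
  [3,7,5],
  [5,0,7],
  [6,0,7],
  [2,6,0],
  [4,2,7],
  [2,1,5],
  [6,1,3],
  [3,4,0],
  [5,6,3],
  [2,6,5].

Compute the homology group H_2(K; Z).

K has 8 vertices, 24 edges, 16 triangles.
rank ∂_2 = 15, rank ∂_3 = 0 ⇒ b_2 = 16 − 15 − 0 = 1. So H_2 ≅ Z.

H_2 = Z.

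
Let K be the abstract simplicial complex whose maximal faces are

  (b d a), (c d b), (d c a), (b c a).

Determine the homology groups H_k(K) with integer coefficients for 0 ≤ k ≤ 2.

Take the total order a < b < c < d on the vertex set. Then K (dimension 2) consists of the simplices:

  0-simplices (4): a, b, c, d
  1-simplices (6): ab, ac, ad, bc, bd, cd
  2-simplices (4): abc, abd, acd, bcd

Hence C_0 ≅ Z^4, C_1 ≅ Z^6, C_2 ≅ Z^4.

The boundary map ∂_1: C_1 → C_0 is given by ∂[p,q] = [q] − [p].
This gives a 4×6 integer matrix of rank 3; reducing to Smith normal form yields diagonal entries (1,1,1).

∂_2: C_2 → C_1 acts by ∂[p,q,r] = [q,r] − [p,r] + [p,q]. For instance
  ∂abd = bd − ad + ab,
  ∂abc = bc − ac + ab.
The 6×4 boundary matrix has rank 3 and Smith normal form diag(1,1,1).

Computing H_k = (kernel of ∂_k) / (image of ∂_{k+1}):

  H_0: rank C_0 − rank ∂_1 = 4 − 3 = 1, and the invariant factors of ∂_1 are all 1, so H_0 ≅ Z.
  H_1: rank ker ∂_1 − rank ∂_2 = (6 − 3) − 3 = 0, and the invariant factors of ∂_2 are all 1, so H_1 ≅ 0.
  H_2: rank ker ∂_2 − rank ∂_3 = (4 − 3) − 0 = 1, and there is no ∂_3, so H_2 ≅ Z.

As a check, the Euler characteristic is 4 − 6 + 4 = 2, which agrees with 1 − 0 + 1 = 2.
(K is a triangulation of the 2-sphere S^2.)

H_0 = Z,  H_1 = 0,  H_2 = Z.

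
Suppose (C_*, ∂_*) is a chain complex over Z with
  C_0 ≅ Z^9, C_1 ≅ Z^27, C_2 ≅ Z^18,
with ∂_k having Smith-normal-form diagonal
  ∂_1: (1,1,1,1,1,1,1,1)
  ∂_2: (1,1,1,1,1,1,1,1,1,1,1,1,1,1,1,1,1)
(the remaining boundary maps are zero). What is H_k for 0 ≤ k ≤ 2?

H_0 ≅ Z,  H_1 ≅ Z^2,  H_2 ≅ Z.

H_0: b_0 = 9 − 0 − 8 = 1; torsion from ∂_1 factors > 1: none. So H_0 ≅ Z.
H_1: b_1 = 27 − 8 − 17 = 2; torsion from ∂_2 factors > 1: none. So H_1 ≅ Z^2.
H_2: b_2 = 18 − 17 − 0 = 1; torsion from ∂_3 factors > 1: none. So H_2 ≅ Z.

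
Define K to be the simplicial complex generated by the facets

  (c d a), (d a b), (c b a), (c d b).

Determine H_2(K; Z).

H_2 = Z.

We work with the vertex ordering a < b < c < d. The simplices of K, each written with vertices in increasing order, are:

  0-simplices (4): a, b, c, d
  1-simplices (6): ab, ac, ad, bc, bd, cd
  2-simplices (4): abc, abd, acd, bcd

Hence C_0 ≅ Z^4, C_1 ≅ Z^6, C_2 ≅ Z^4.

∂_1: C_1 → C_0 maps an edge to its endpoints' difference, ∂[p,q] = q − p.
As a 4×6 matrix over Z this has rank 3, with invariant factors (1,1,1).

Boundary ∂_2: C_2 → C_1 maps a triangle to the signed sum of its edges. For instance
  ∂bcd = cd − bd + bc,
  ∂abc = bc − ac + ab.
The resulting 6×4 matrix has rank 3, and its Smith normal form has invariant factors (1,1,1).

Computing H_k = (kernel of ∂_k) / (image of ∂_{k+1}):

  H_2: rank ker ∂_2 − rank ∂_3 = (4 − 3) − 0 = 1, and there is no ∂_3, so H_2 ≅ Z.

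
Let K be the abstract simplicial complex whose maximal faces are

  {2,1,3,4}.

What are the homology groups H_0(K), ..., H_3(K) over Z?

We work with the vertex ordering 1 < 2 < 3 < 4. The simplices of K, each written with vertices in increasing order, are:

  0-simplices (4): [1], [2], [3], [4]
  1-simplices (6): [1,2], [1,3], [1,4], [2,3], [2,4], [3,4]
  2-simplices (4): [1,2,3], [1,2,4], [1,3,4], [2,3,4]
  3-simplices (1): [1,2,3,4]

giving chain groups C_0 ≅ Z^4, C_1 ≅ Z^6, C_2 ≅ Z^4, C_3 ≅ Z^1.

The boundary map ∂_1: C_1 → C_0 sends each edge [p,q] (with p < q) to q − p. For instance
  ∂[2,3] = [3] − [2].
The resulting 4×6 matrix has rank 3, and its Smith normal form has invariant factors (1,1,1).

∂_2: C_2 → C_1 acts by ∂[p,q,r] = [q,r] − [p,r] + [p,q]. For instance
  ∂[1,2,4] = [2,4] − [1,4] + [1,2],
  ∂[1,2,3] = [2,3] − [1,3] + [1,2].
The 6×4 boundary matrix has rank 3 and Smith normal form diag(1,1,1).

∂_3: C_3 → C_2 sends each 3-simplex σ to the alternating sum Σ_i (−1)^i (σ with its i-th vertex removed). For instance
  ∂[1,2,3,4] = [2,3,4] − [1,3,4] + [1,2,4] − [1,2,3].
As a 4×1 matrix over Z this has rank 1, with invariant factors (1).

Computing H_k = (kernel of ∂_k) / (image of ∂_{k+1}):

  H_0: rank C_0 − rank ∂_1 = 4 − 3 = 1, and the invariant factors of ∂_1 are all 1, so H_0 ≅ Z.
  H_1: rank ker ∂_1 − rank ∂_2 = (6 − 3) − 3 = 0, and the invariant factors of ∂_2 are all 1, so H_1 ≅ 0.
  H_2: rank ker ∂_2 − rank ∂_3 = (4 − 3) − 1 = 0, and the invariant factors of ∂_3 are all 1, so H_2 ≅ 0.
  H_3: rank ker ∂_3 − rank ∂_4 = (1 − 1) − 0 = 0, and there is no ∂_4, so H_3 ≅ 0.

H_0 ≅ Z,  H_1 = 0,  H_2 = 0,  H_3 = 0.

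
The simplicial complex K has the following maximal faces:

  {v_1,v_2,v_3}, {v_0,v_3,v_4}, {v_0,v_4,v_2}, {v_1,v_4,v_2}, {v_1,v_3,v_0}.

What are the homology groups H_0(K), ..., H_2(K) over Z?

Take the total order v_0 < v_1 < v_2 < v_3 < v_4 on the vertex set. Then K (dimension 2) consists of the simplices:

  0-simplices (5): [v_0], [v_1], [v_2], [v_3], [v_4]
  1-simplices (10): [v_0,v_1], [v_0,v_2], [v_0,v_3], [v_0,v_4], [v_1,v_2], [v_1,v_3], [v_1,v_4], [v_2,v_3], [v_2,v_4], [v_3,v_4]
  2-simplices (5): [v_0,v_1,v_3], [v_0,v_2,v_4], [v_0,v_3,v_4], [v_1,v_2,v_3], [v_1,v_2,v_4]

Hence C_0 ≅ Z^5, C_1 ≅ Z^10, C_2 ≅ Z^5.

∂_1: C_1 → C_0 is given by ∂[p,q] = [q] − [p]. For instance
  ∂[v_2,v_3] = [v_3] − [v_2].
As a 5×10 matrix over Z this has rank 4, with invariant factors (1,1,1,1).

Boundary ∂_2: C_2 → C_1 sends each 2-simplex [p,q,r] to [q,r] − [p,r] + [p,q]. For instance
  ∂[v_0,v_3,v_4] = [v_3,v_4] − [v_0,v_4] + [v_0,v_3],
  ∂[v_0,v_2,v_4] = [v_2,v_4] − [v_0,v_4] + [v_0,v_2].
This gives a 10×5 integer matrix of rank 5; reducing to Smith normal form yields diagonal entries (1,1,1,1,1).

Reading off H_k = ker ∂_k / im ∂_{k+1}:

  H_0: rank C_0 − rank ∂_1 = 5 − 4 = 1, and the invariant factors of ∂_1 are all 1, so H_0 = Z.
  H_1: rank ker ∂_1 − rank ∂_2 = (10 − 4) − 5 = 1, and the invariant factors of ∂_2 are all 1, so H_1 = Z.
  H_2: rank ker ∂_2 − rank ∂_3 = (5 − 5) − 0 = 0, and there is no ∂_3, so H_2 = 0.

As a check, the Euler characteristic is 5 − 10 + 5 = 0, which agrees with 1 − 1 + 0 = 0.

H_0 ≅ Z,  H_1 ≅ Z,  H_2 = 0.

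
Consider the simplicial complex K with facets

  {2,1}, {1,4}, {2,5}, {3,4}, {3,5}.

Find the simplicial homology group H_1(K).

H_1 ≅ Z.

K has 5 vertices, 5 edges.
rank ∂_1 = 4, rank ∂_2 = 0 ⇒ b_1 = 5 − 4 − 0 = 1. So H_1 ≅ Z.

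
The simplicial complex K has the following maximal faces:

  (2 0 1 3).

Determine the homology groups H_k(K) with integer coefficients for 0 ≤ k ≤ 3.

We work with the vertex ordering 0 < 1 < 2 < 3. The simplices of K, each written with vertices in increasing order, are:

  0-simplices (4): [0], [1], [2], [3]
  1-simplices (6): [0,1], [0,2], [0,3], [1,2], [1,3], [2,3]
  2-simplices (4): [0,1,2], [0,1,3], [0,2,3], [1,2,3]
  3-simplices (1): [0,1,2,3]

so the chain groups are C_0 ≅ Z^4, C_1 ≅ Z^6, C_2 ≅ Z^4, C_3 ≅ Z^1.

∂_1: C_1 → C_0 maps an edge to its endpoints' difference, ∂[p,q] = q − p.
The 4×6 boundary matrix has rank 3 and Smith normal form diag(1,1,1).

Boundary ∂_2: C_2 → C_1 maps a triangle to the signed sum of its edges. For instance
  ∂[0,1,3] = [1,3] − [0,3] + [0,1],
  ∂[0,2,3] = [2,3] − [0,3] + [0,2].
This gives a 6×4 integer matrix of rank 3; reducing to Smith normal form yields diagonal entries (1,1,1).

∂_3: C_3 → C_2 sends each 3-simplex σ to the alternating sum Σ_i (−1)^i (σ with its i-th vertex removed). For instance
  ∂[0,1,2,3] = [1,2,3] − [0,2,3] + [0,1,3] − [0,1,2].
The 4×1 boundary matrix has rank 1 and Smith normal form diag(1).

From H_k ≅ ker(∂_k) / im(∂_{k+1}) we obtain:

  H_0: rank C_0 − rank ∂_1 = 4 − 3 = 1, and the invariant factors of ∂_1 are all 1, so H_0 = Z.
  H_1: rank ker ∂_1 − rank ∂_2 = (6 − 3) − 3 = 0, and the invariant factors of ∂_2 are all 1, so H_1 = 0.
  H_2: rank ker ∂_2 − rank ∂_3 = (4 − 3) − 1 = 0, and the invariant factors of ∂_3 are all 1, so H_2 = 0.
  H_3: rank ker ∂_3 − rank ∂_4 = (1 − 1) − 0 = 0, and there is no ∂_4, so H_3 = 0.

As a check, the Euler characteristic is 4 − 6 + 4 − 1 = 1, which agrees with 1 − 0 + 0 − 0 = 1.

H_0 = Z,  H_1 = 0,  H_2 = 0,  H_3 = 0.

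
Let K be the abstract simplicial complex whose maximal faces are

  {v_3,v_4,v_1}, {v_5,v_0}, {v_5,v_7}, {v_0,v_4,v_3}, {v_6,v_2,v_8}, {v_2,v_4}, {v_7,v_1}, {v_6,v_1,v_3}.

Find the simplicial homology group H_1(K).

We work with the vertex ordering v_0 < v_1 < v_2 < v_3 < v_4 < v_5 < v_6 < v_7 < v_8. The simplices of K, each written with vertices in increasing order, are:

  0-simplices (9): [v_0], [v_1], [v_2], [v_3], [v_4], [v_5], [v_6], [v_7], [v_8]
  1-simplices (14): [v_0,v_3], [v_0,v_4], [v_0,v_5], [v_1,v_3], [v_1,v_4], [v_1,v_6], [v_1,v_7], [v_2,v_4], [v_2,v_6], [v_2,v_8], [v_3,v_4], [v_3,v_6], [v_5,v_7], [v_6,v_8]
  2-simplices (4): [v_0,v_3,v_4], [v_1,v_3,v_4], [v_1,v_3,v_6], [v_2,v_6,v_8]

Hence C_0 ≅ Z^9, C_1 ≅ Z^14, C_2 ≅ Z^4.

∂_1: C_1 → C_0 is given by ∂[p,q] = [q] − [p]. For instance
  ∂[v_2,v_8] = [v_8] − [v_2].
As a 9×14 matrix over Z this has rank 8, with invariant factors (1,1,1,1,1,1,1,1).

The boundary map ∂_2: C_2 → C_1 sends each 2-simplex [p,q,r] to [q,r] − [p,r] + [p,q]. For instance
  ∂[v_2,v_6,v_8] = [v_6,v_8] − [v_2,v_8] + [v_2,v_6],
  ∂[v_1,v_3,v_4] = [v_3,v_4] − [v_1,v_4] + [v_1,v_3].
The 14×4 boundary matrix has rank 4 and Smith normal form diag(1,1,1,1).

Reading off H_k = ker ∂_k / im ∂_{k+1}:

  H_1: rank ker ∂_1 − rank ∂_2 = (14 − 8) − 4 = 2, and the invariant factors of ∂_2 are all 1, so H_1 ≅ Z^2.

H_1 ≅ Z^2.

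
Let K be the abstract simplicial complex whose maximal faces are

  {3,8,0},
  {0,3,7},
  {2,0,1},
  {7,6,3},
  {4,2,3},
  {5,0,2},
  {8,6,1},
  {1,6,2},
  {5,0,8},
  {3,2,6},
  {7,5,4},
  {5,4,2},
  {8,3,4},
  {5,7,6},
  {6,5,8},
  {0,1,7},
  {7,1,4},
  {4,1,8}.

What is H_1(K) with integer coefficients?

H_1 ≅ Z^2.

Fix the vertex order 0 < 1 < 2 < 3 < 4 < 5 < 6 < 7 < 8 and write every simplex with vertices in increasing order. Then dim K = 2 and the simplices of K are:

  0-simplices (9): [0], [1], [2], [3], [4], [5], [6], [7], [8]
  1-simplices (27): (27 of them)
  2-simplices (18): [0,1,2], [0,1,7], [0,2,5], [0,3,7], [0,3,8], [0,5,8], [1,2,6], [1,4,7], [1,4,8], [1,6,8], [2,3,4], [2,3,6], [2,4,5], [3,4,8], [3,6,7], [4,5,7], [5,6,7], [5,6,8]

so the chain groups are C_0 ≅ Z^9, C_1 ≅ Z^27, C_2 ≅ Z^18.

∂_1: C_1 → C_0 maps an edge to its endpoints' difference, ∂[p,q] = q − p. For instance
  ∂[3,4] = [4] − [3].
The 9×27 boundary matrix has rank 8 and Smith normal form diag(1,1,1,1,1,1,1,1).

∂_2: C_2 → C_1 sends each 2-simplex [p,q,r] to [q,r] − [p,r] + [p,q]. For instance
  ∂[0,3,8] = [3,8] − [0,8] + [0,3],
  ∂[0,1,7] = [1,7] − [0,7] + [0,1].
As a 27×18 matrix over Z this has rank 17, with invariant factors (1,1,1,1,1,1,1,1,1,1,1,1,1,1,1,1,1).

Now H_k = ker ∂_k / im ∂_{k+1}, so:

  H_1: rank ker ∂_1 − rank ∂_2 = (27 − 8) − 17 = 2, and the invariant factors of ∂_2 are all 1, so H_1 ≅ Z^2.

(K is a triangulation of the torus T^2.)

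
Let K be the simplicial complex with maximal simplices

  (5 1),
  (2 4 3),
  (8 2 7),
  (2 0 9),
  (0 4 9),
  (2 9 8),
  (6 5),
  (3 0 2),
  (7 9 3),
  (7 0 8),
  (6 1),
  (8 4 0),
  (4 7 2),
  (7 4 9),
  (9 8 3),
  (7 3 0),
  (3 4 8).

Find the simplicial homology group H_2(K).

H_2 = Z.

K has 10 vertices, 24 edges, 14 triangles.
rank ∂_2 = 13, rank ∂_3 = 0 ⇒ b_2 = 14 − 13 − 0 = 1. So H_2 = Z.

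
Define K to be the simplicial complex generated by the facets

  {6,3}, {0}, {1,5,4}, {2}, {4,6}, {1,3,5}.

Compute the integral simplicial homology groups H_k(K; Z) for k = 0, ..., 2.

Order the vertices as 0 < 1 < 2 < 3 < 4 < 5 < 6. Listing each simplex with vertices in this order, K has dimension 2 with simplices:

  0-simplices (7): [0], [1], [2], [3], [4], [5], [6]
  1-simplices (7): [1,3], [1,4], [1,5], [3,5], [3,6], [4,5], [4,6]
  2-simplices (2): [1,3,5], [1,4,5]

so the chain groups are C_0 ≅ Z^7, C_1 ≅ Z^7, C_2 ≅ Z^2.

The boundary map ∂_1: C_1 → C_0 maps an edge to its endpoints' difference, ∂[p,q] = q − p.
This gives a 7×7 integer matrix of rank 4; reducing to Smith normal form yields diagonal entries (1,1,1,1).

The boundary map ∂_2: C_2 → C_1 maps a triangle to the signed sum of its edges. For instance
  ∂[1,3,5] = [3,5] − [1,5] + [1,3],
  ∂[1,4,5] = [4,5] − [1,5] + [1,4].
The 7×2 boundary matrix has rank 2 and Smith normal form diag(1,1).

Now H_k = ker ∂_k / im ∂_{k+1}, so:

  H_0: rank C_0 − rank ∂_1 = 7 − 4 = 3, and the invariant factors of ∂_1 are all 1, so H_0 = Z^3.
  H_1: rank ker ∂_1 − rank ∂_2 = (7 − 4) − 2 = 1, and the invariant factors of ∂_2 are all 1, so H_1 = Z.
  H_2: rank ker ∂_2 − rank ∂_3 = (2 − 2) − 0 = 0, and there is no ∂_3, so H_2 = 0.

As a check, the Euler characteristic is 7 − 7 + 2 = 2, which agrees with 3 − 1 + 0 = 2.

H_0 ≅ Z^3,  H_1 ≅ Z,  H_2 = 0.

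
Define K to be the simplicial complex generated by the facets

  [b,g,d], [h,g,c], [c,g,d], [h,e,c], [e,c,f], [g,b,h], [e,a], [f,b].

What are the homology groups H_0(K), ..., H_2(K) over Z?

We work with the vertex ordering a < b < c < d < e < f < g < h. The simplices of K, each written with vertices in increasing order, are:

  0-simplices (8): a, b, c, d, e, f, g, h
  1-simplices (14): ae, bd, bf, bg, bh, cd, ce, cf, cg, ch, dg, ef, eh, gh
  2-simplices (6): bdg, bgh, cdg, cef, ceh, cgh

so the chain groups are C_0 ≅ Z^8, C_1 ≅ Z^14, C_2 ≅ Z^6.

Boundary ∂_1: C_1 → C_0 is given by ∂[p,q] = [q] − [p].
This gives a 8×14 integer matrix of rank 7; reducing to Smith normal form yields diagonal entries (1,1,1,1,1,1,1).

∂_2: C_2 → C_1 acts by ∂[p,q,r] = [q,r] − [p,r] + [p,q]. For instance
  ∂bdg = dg − bg + bd,
  ∂cdg = dg − cg + cd.
This gives a 14×6 integer matrix of rank 6; reducing to Smith normal form yields diagonal entries (1,1,1,1,1,1).

From H_k ≅ ker(∂_k) / im(∂_{k+1}) we obtain:

  H_0: rank C_0 − rank ∂_1 = 8 − 7 = 1, and the invariant factors of ∂_1 are all 1, so H_0 ≅ Z.
  H_1: rank ker ∂_1 − rank ∂_2 = (14 − 7) − 6 = 1, and the invariant factors of ∂_2 are all 1, so H_1 ≅ Z.
  H_2: rank ker ∂_2 − rank ∂_3 = (6 − 6) − 0 = 0, and there is no ∂_3, so H_2 ≅ 0.

H_0 = Z,  H_1 = Z,  H_2 = 0.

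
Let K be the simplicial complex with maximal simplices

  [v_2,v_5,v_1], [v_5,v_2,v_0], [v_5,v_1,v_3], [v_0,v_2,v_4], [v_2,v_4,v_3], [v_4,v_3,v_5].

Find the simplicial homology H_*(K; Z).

K has 6 vertices, 12 edges, 6 triangles.
rank ∂_0 = 0, rank ∂_1 = 5 ⇒ b_0 = 6 − 0 − 5 = 1; all invariant factors of ∂_1 are 1 so no torsion. So H_0 ≅ Z.
rank ∂_1 = 5, rank ∂_2 = 6 ⇒ b_1 = 12 − 5 − 6 = 1; all invariant factors of ∂_2 are 1 so no torsion. So H_1 ≅ Z.
rank ∂_2 = 6, rank ∂_3 = 0 ⇒ b_2 = 6 − 6 − 0 = 0. So H_2 ≅ 0.

H_0 ≅ Z,  H_1 ≅ Z,  H_2 = 0.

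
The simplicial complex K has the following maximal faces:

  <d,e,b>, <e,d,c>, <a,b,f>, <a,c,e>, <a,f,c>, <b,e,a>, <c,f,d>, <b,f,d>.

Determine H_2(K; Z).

H_2 = Z.

Take the total order a < b < c < d < e < f on the vertex set. Then K (dimension 2) consists of the simplices:

  0-simplices (6): a, b, c, d, e, f
  1-simplices (12): ab, ac, ae, af, bd, be, bf, cd, ce, cf, de, df
  2-simplices (8): abe, abf, ace, acf, bde, bdf, cde, cdf

giving chain groups C_0 ≅ Z^6, C_1 ≅ Z^12, C_2 ≅ Z^8.

The boundary map ∂_1: C_1 → C_0 sends each edge [p,q] (with p < q) to q − p.
This gives a 6×12 integer matrix of rank 5; reducing to Smith normal form yields diagonal entries (1,1,1,1,1).

The boundary map ∂_2: C_2 → C_1 acts by ∂[p,q,r] = [q,r] − [p,r] + [p,q]. For instance
  ∂abe = be − ae + ab,
  ∂abf = bf − af + ab.
The resulting 12×8 matrix has rank 7, and its Smith normal form has invariant factors (1,1,1,1,1,1,1).

Computing H_k = (kernel of ∂_k) / (image of ∂_{k+1}):

  H_2: rank ker ∂_2 − rank ∂_3 = (8 − 7) − 0 = 1, and there is no ∂_3, so H_2 ≅ Z.

(K is a triangulation of the 2-sphere S^2.)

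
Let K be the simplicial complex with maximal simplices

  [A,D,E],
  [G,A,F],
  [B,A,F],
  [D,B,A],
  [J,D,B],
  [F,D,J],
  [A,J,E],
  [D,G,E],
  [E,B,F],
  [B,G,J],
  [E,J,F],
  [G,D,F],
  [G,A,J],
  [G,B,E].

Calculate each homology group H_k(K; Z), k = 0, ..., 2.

H_0 ≅ Z,  H_1 ≅ Z^2,  H_2 ≅ Z.

Fix the vertex order A < B < D < E < F < G < J and write every simplex with vertices in increasing order. Then dim K = 2 and the simplices of K are:

  0-simplices (7): A, B, D, E, F, G, J
  1-simplices (21): AB, AD, AE, AF, AG, AJ, BD, BE, BF, BG, BJ, DE, DF, DG, DJ, EF, EG, EJ, FG, FJ, GJ
  2-simplices (14): ABD, ABF, ADE, AEJ, AFG, AGJ, BDJ, BEF, BEG, BGJ, DEG, DFG, DFJ, EFJ

so the chain groups are C_0 ≅ Z^7, C_1 ≅ Z^21, C_2 ≅ Z^14.

The boundary map ∂_1: C_1 → C_0 is given by ∂[p,q] = [q] − [p]. For instance
  ∂BJ = J − B.
As a 7×21 matrix over Z this has rank 6, with invariant factors (1,1,1,1,1,1).

The boundary map ∂_2: C_2 → C_1 maps a triangle to the signed sum of its edges. For instance
  ∂ABF = BF − AF + AB,
  ∂BGJ = GJ − BJ + BG.
The 21×14 boundary matrix has rank 13 and Smith normal form diag(1,1,1,1,1,1,1,1,1,1,1,1,1).

Now H_k = ker ∂_k / im ∂_{k+1}, so:

  H_0: rank C_0 − rank ∂_1 = 7 − 6 = 1, and the invariant factors of ∂_1 are all 1, so H_0 = Z.
  H_1: rank ker ∂_1 − rank ∂_2 = (21 − 6) − 13 = 2, and the invariant factors of ∂_2 are all 1, so H_1 = Z^2.
  H_2: rank ker ∂_2 − rank ∂_3 = (14 − 13) − 0 = 1, and there is no ∂_3, so H_2 = Z.

(K is a triangulation of the torus T^2.)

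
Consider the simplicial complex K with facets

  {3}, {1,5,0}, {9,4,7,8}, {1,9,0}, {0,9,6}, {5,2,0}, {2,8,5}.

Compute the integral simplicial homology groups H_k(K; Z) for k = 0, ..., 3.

Fix the vertex order 0 < 1 < 2 < 3 < 4 < 5 < 6 < 7 < 8 < 9 and write every simplex with vertices in increasing order. Then dim K = 3 and the simplices of K are:

  0-simplices (10): [0], [1], [2], [3], [4], [5], [6], [7], [8], [9]
  1-simplices (17): [0,1], [0,2], [0,5], [0,6], [0,9], [1,5], [1,9], [2,5], [2,8], [4,7], [4,8], [4,9], [5,8], [6,9], [7,8], [7,9], [8,9]
  2-simplices (9): [0,1,5], [0,1,9], [0,2,5], [0,6,9], [2,5,8], [4,7,8], [4,7,9], [4,8,9], [7,8,9]
  3-simplices (1): [4,7,8,9]

Hence C_0 ≅ Z^10, C_1 ≅ Z^17, C_2 ≅ Z^9, C_3 ≅ Z^1.

The boundary map ∂_1: C_1 → C_0 sends each edge [p,q] (with p < q) to q − p. For instance
  ∂[4,8] = [8] − [4].
The 10×17 boundary matrix has rank 8 and Smith normal form diag(1,1,1,1,1,1,1,1).

The boundary map ∂_2: C_2 → C_1 maps a triangle to the signed sum of its edges. For instance
  ∂[0,2,5] = [2,5] − [0,5] + [0,2],
  ∂[4,8,9] = [8,9] − [4,9] + [4,8].
This gives a 17×9 integer matrix of rank 8; reducing to Smith normal form yields diagonal entries (1,1,1,1,1,1,1,1).

Boundary ∂_3: C_3 → C_2 sends each 3-simplex σ to the alternating sum Σ_i (−1)^i (σ with its i-th vertex removed). For instance
  ∂[4,7,8,9] = [7,8,9] − [4,8,9] + [4,7,9] − [4,7,8].
This gives a 9×1 integer matrix of rank 1; reducing to Smith normal form yields diagonal entries (1).

From H_k ≅ ker(∂_k) / im(∂_{k+1}) we obtain:

  H_0: rank C_0 − rank ∂_1 = 10 − 8 = 2, and the invariant factors of ∂_1 are all 1, so H_0 ≅ Z^2.
  H_1: rank ker ∂_1 − rank ∂_2 = (17 − 8) − 8 = 1, and the invariant factors of ∂_2 are all 1, so H_1 ≅ Z.
  H_2: rank ker ∂_2 − rank ∂_3 = (9 − 8) − 1 = 0, and the invariant factors of ∂_3 are all 1, so H_2 ≅ 0.
  H_3: rank ker ∂_3 − rank ∂_4 = (1 − 1) − 0 = 0, and there is no ∂_4, so H_3 ≅ 0.

As a check, the Euler characteristic is 10 − 17 + 9 − 1 = 1, which agrees with 2 − 1 + 0 − 0 = 1.

H_0 = Z^2,  H_1 = Z,  H_2 = 0,  H_3 = 0.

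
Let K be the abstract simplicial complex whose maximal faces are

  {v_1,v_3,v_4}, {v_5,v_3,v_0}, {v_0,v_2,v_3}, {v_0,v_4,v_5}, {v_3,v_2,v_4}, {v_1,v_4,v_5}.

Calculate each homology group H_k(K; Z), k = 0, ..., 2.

H_0 = Z,  H_1 = Z,  H_2 = 0.

We work with the vertex ordering v_0 < v_1 < v_2 < v_3 < v_4 < v_5. The simplices of K, each written with vertices in increasing order, are:

  0-simplices (6): [v_0], [v_1], [v_2], [v_3], [v_4], [v_5]
  1-simplices (12): [v_0,v_2], [v_0,v_3], [v_0,v_4], [v_0,v_5], [v_1,v_3], [v_1,v_4], [v_1,v_5], [v_2,v_3], [v_2,v_4], [v_3,v_4], [v_3,v_5], [v_4,v_5]
  2-simplices (6): [v_0,v_2,v_3], [v_0,v_3,v_5], [v_0,v_4,v_5], [v_1,v_3,v_4], [v_1,v_4,v_5], [v_2,v_3,v_4]

Hence C_0 ≅ Z^6, C_1 ≅ Z^12, C_2 ≅ Z^6.

The boundary map ∂_1: C_1 → C_0 maps an edge to its endpoints' difference, ∂[p,q] = q − p. For instance
  ∂[v_0,v_5] = [v_5] − [v_0].
The 6×12 boundary matrix has rank 5 and Smith normal form diag(1,1,1,1,1).

Boundary ∂_2: C_2 → C_1 sends each 2-simplex [p,q,r] to [q,r] − [p,r] + [p,q]. For instance
  ∂[v_0,v_2,v_3] = [v_2,v_3] − [v_0,v_3] + [v_0,v_2],
  ∂[v_2,v_3,v_4] = [v_3,v_4] − [v_2,v_4] + [v_2,v_3].
The 12×6 boundary matrix has rank 6 and Smith normal form diag(1,1,1,1,1,1).

Now H_k = ker ∂_k / im ∂_{k+1}, so:

  H_0: rank C_0 − rank ∂_1 = 6 − 5 = 1, and the invariant factors of ∂_1 are all 1, so H_0 = Z.
  H_1: rank ker ∂_1 − rank ∂_2 = (12 − 5) − 6 = 1, and the invariant factors of ∂_2 are all 1, so H_1 = Z.
  H_2: rank ker ∂_2 − rank ∂_3 = (6 − 6) − 0 = 0, and there is no ∂_3, so H_2 = 0.

As a check, the Euler characteristic is 6 − 12 + 6 = 0, which agrees with 1 − 1 + 0 = 0.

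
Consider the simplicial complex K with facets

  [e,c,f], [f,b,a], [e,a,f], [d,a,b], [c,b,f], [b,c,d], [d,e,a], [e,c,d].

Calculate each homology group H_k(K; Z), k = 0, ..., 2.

H_0 = Z,  H_1 = 0,  H_2 = Z.

Take the total order a < b < c < d < e < f on the vertex set. Then K (dimension 2) consists of the simplices:

  0-simplices (6): a, b, c, d, e, f
  1-simplices (12): ab, ad, ae, af, bc, bd, bf, cd, ce, cf, de, ef
  2-simplices (8): abd, abf, ade, aef, bcd, bcf, cde, cef

so the chain groups are C_0 ≅ Z^6, C_1 ≅ Z^12, C_2 ≅ Z^8.

Boundary ∂_1: C_1 → C_0 maps an edge to its endpoints' difference, ∂[p,q] = q − p. For instance
  ∂cd = d − c.
The resulting 6×12 matrix has rank 5, and its Smith normal form has invariant factors (1,1,1,1,1).

The boundary map ∂_2: C_2 → C_1 maps a triangle to the signed sum of its edges. For instance
  ∂cde = de − ce + cd,
  ∂bcd = cd − bd + bc.
The resulting 12×8 matrix has rank 7, and its Smith normal form has invariant factors (1,1,1,1,1,1,1).

Now H_k = ker ∂_k / im ∂_{k+1}, so:

  H_0: rank C_0 − rank ∂_1 = 6 − 5 = 1, and the invariant factors of ∂_1 are all 1, so H_0 ≅ Z.
  H_1: rank ker ∂_1 − rank ∂_2 = (12 − 5) − 7 = 0, and the invariant factors of ∂_2 are all 1, so H_1 ≅ 0.
  H_2: rank ker ∂_2 − rank ∂_3 = (8 − 7) − 0 = 1, and there is no ∂_3, so H_2 ≅ Z.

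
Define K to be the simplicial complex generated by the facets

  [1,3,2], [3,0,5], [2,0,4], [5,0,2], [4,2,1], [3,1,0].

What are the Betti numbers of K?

Take the total order 0 < 1 < 2 < 3 < 4 < 5 on the vertex set. Then K (dimension 2) consists of the simplices:

  0-simplices (6): [0], [1], [2], [3], [4], [5]
  1-simplices (12): [0,1], [0,2], [0,3], [0,4], [0,5], [1,2], [1,3], [1,4], [2,3], [2,4], [2,5], [3,5]
  2-simplices (6): [0,1,3], [0,2,4], [0,2,5], [0,3,5], [1,2,3], [1,2,4]

so the chain groups are C_0 ≅ Z^6, C_1 ≅ Z^12, C_2 ≅ Z^6.

The boundary map ∂_1: C_1 → C_0 is given by ∂[p,q] = [q] − [p]. For instance
  ∂[0,3] = [3] − [0].
The resulting 6×12 matrix has rank 5, and its Smith normal form has invariant factors (1,1,1,1,1).

∂_2: C_2 → C_1 sends each 2-simplex [p,q,r] to [q,r] − [p,r] + [p,q]. For instance
  ∂[1,2,4] = [2,4] − [1,4] + [1,2],
  ∂[1,2,3] = [2,3] − [1,3] + [1,2].
The 12×6 boundary matrix has rank 6 and Smith normal form diag(1,1,1,1,1,1).

Computing H_k = (kernel of ∂_k) / (image of ∂_{k+1}):

  H_0: rank C_0 − rank ∂_1 = 6 − 5 = 1, and the invariant factors of ∂_1 are all 1, so H_0 ≅ Z.
  H_1: rank ker ∂_1 − rank ∂_2 = (12 − 5) − 6 = 1, and the invariant factors of ∂_2 are all 1, so H_1 ≅ Z.
  H_2: rank ker ∂_2 − rank ∂_3 = (6 − 6) − 0 = 0, and there is no ∂_3, so H_2 ≅ 0.

As a check, the Euler characteristic is 6 − 12 + 6 = 0, which agrees with 1 − 1 + 0 = 0.

Hence the Betti numbers are b_0 = 1, b_1 = 1, b_2 = 0.

b_0 = 1, b_1 = 1, b_2 = 0.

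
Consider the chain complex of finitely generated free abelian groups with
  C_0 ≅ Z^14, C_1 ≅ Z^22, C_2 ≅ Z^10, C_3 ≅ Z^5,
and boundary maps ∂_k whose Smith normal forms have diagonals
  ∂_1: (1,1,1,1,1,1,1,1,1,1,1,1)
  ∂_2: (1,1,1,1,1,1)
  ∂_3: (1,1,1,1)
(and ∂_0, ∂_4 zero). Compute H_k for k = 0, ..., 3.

H_0: b_0 = 14 − 0 − 12 = 2; torsion from ∂_1 factors > 1: none. So H_0 = Z^2.
H_1: b_1 = 22 − 12 − 6 = 4; torsion from ∂_2 factors > 1: none. So H_1 = Z^4.
H_2: b_2 = 10 − 6 − 4 = 0; torsion from ∂_3 factors > 1: none. So H_2 = 0.
H_3: b_3 = 5 − 4 − 0 = 1; torsion from ∂_4 factors > 1: none. So H_3 = Z.

H_0 = Z^2,  H_1 = Z^4,  H_2 = 0,  H_3 = Z.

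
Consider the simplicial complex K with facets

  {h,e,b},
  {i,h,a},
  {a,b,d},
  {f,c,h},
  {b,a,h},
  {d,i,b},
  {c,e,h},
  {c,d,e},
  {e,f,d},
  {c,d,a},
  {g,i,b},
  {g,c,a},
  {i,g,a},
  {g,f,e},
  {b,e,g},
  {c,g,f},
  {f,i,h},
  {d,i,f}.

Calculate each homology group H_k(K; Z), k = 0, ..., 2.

H_0 ≅ Z,  H_1 ≅ Z ⊕ Z/2,  H_2 = 0.

Fix the vertex order a < b < c < d < e < f < g < h < i and write every simplex with vertices in increasing order. Then dim K = 2 and the simplices of K are:

  0-simplices (9): a, b, c, d, e, f, g, h, i
  1-simplices (27): ab, ac, ad, ag, ah, ai, bd, be, bg, bh, bi, cd, ce, cf, cg, ch, de, df, di, ef, eg, eh, fg, fh, fi, gi, hi
  2-simplices (18): abd, abh, acd, acg, agi, ahi, bdi, beg, beh, bgi, cde, ceh, cfg, cfh, def, dfi, efg, fhi

giving chain groups C_0 ≅ Z^9, C_1 ≅ Z^27, C_2 ≅ Z^18.

∂_1: C_1 → C_0 is given by ∂[p,q] = [q] − [p].
The 9×27 boundary matrix has rank 8 and Smith normal form diag(1,1,1,1,1,1,1,1).

Boundary ∂_2: C_2 → C_1 maps a triangle to the signed sum of its edges. For instance
  ∂cfh = fh − ch + cf,
  ∂def = ef − df + de.
As a 27×18 matrix over Z this has rank 18, with invariant factors (1,1,1,1,1,1,1,1,1,1,1,1,1,1,1,1,1,2).

Computing H_k = (kernel of ∂_k) / (image of ∂_{k+1}):

  H_0: rank C_0 − rank ∂_1 = 9 − 8 = 1, and the invariant factors of ∂_1 are all 1, so H_0 = Z.
  H_1: rank ker ∂_1 − rank ∂_2 = (27 − 8) − 18 = 1, and ∂_2 has invariant factor 2 > 1, so H_1 = Z ⊕ Z/2.
  H_2: rank ker ∂_2 − rank ∂_3 = (18 − 18) − 0 = 0, and there is no ∂_3, so H_2 = 0.

(K is a triangulation of the Klein bottle.)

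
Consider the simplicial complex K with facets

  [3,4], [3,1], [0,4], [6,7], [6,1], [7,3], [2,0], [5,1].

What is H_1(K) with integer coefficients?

K has 8 vertices, 8 edges.
rank ∂_1 = 7, rank ∂_2 = 0 ⇒ b_1 = 8 − 7 − 0 = 1. So H_1 = Z.

H_1 ≅ Z.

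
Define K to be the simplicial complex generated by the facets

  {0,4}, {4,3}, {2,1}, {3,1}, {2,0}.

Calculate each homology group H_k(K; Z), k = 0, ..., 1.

H_0 ≅ Z,  H_1 ≅ Z.

Fix the vertex order 0 < 1 < 2 < 3 < 4 and write every simplex with vertices in increasing order. Then dim K = 1 and the simplices of K are:

  0-simplices (5): [0], [1], [2], [3], [4]
  1-simplices (5): [0,2], [0,4], [1,2], [1,3], [3,4]

giving chain groups C_0 ≅ Z^5, C_1 ≅ Z^5.

The boundary map ∂_1: C_1 → C_0 maps an edge to its endpoints' difference, ∂[p,q] = q − p.
This gives a 5×5 integer matrix of rank 4; reducing to Smith normal form yields diagonal entries (1,1,1,1).

Reading off H_k = ker ∂_k / im ∂_{k+1}:

  H_0: rank C_0 − rank ∂_1 = 5 − 4 = 1, and the invariant factors of ∂_1 are all 1, so H_0 = Z.
  H_1: rank ker ∂_1 − rank ∂_2 = (5 − 4) − 0 = 1, and there is no ∂_2, so H_1 = Z.

As a check, the Euler characteristic is 5 − 5 = 0, which agrees with 1 − 1 = 0.
(K is a triangulation of the circle S^1.)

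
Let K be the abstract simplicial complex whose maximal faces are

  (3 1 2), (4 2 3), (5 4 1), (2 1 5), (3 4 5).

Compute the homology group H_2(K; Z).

K has 5 vertices, 10 edges, 5 triangles.
rank ∂_2 = 5, rank ∂_3 = 0 ⇒ b_2 = 5 − 5 − 0 = 0. So H_2 ≅ 0.

H_2 = 0.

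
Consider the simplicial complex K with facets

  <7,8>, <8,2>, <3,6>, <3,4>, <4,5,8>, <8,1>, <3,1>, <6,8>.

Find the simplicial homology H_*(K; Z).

H_0 = Z,  H_1 = Z^2,  H_2 = 0.

K has 8 vertices, 10 edges, 1 triangle.
rank ∂_0 = 0, rank ∂_1 = 7 ⇒ b_0 = 8 − 0 − 7 = 1; all invariant factors of ∂_1 are 1 so no torsion. So H_0 = Z.
rank ∂_1 = 7, rank ∂_2 = 1 ⇒ b_1 = 10 − 7 − 1 = 2; all invariant factors of ∂_2 are 1 so no torsion. So H_1 = Z^2.
rank ∂_2 = 1, rank ∂_3 = 0 ⇒ b_2 = 1 − 1 − 0 = 0. So H_2 = 0.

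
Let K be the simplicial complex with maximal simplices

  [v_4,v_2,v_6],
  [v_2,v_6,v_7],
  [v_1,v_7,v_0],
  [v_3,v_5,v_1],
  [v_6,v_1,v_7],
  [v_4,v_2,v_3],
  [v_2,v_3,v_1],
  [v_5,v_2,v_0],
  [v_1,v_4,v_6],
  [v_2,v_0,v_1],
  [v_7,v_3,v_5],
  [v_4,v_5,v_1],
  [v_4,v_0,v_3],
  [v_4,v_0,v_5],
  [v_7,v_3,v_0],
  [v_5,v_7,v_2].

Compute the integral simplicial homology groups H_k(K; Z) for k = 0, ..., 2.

Fix the vertex order v_0 < v_1 < v_2 < v_3 < v_4 < v_5 < v_6 < v_7 and write every simplex with vertices in increasing order. Then dim K = 2 and the simplices of K are:

  0-simplices (8): [v_0], [v_1], [v_2], [v_3], [v_4], [v_5], [v_6], [v_7]
  1-simplices (24): (24 of them)
  2-simplices (16): (16 of them)

so the chain groups are C_0 ≅ Z^8, C_1 ≅ Z^24, C_2 ≅ Z^16.

The boundary map ∂_1: C_1 → C_0 maps an edge to its endpoints' difference, ∂[p,q] = q − p. For instance
  ∂[v_0,v_4] = [v_4] − [v_0].
The 8×24 boundary matrix has rank 7 and Smith normal form diag(1,1,1,1,1,1,1).

∂_2: C_2 → C_1 maps a triangle to the signed sum of its edges. For instance
  ∂[v_2,v_4,v_6] = [v_4,v_6] − [v_2,v_6] + [v_2,v_4],
  ∂[v_1,v_4,v_6] = [v_4,v_6] − [v_1,v_6] + [v_1,v_4].
As a 24×16 matrix over Z this has rank 15, with invariant factors (1,1,1,1,1,1,1,1,1,1,1,1,1,1,1).

Reading off H_k = ker ∂_k / im ∂_{k+1}:

  H_0: rank C_0 − rank ∂_1 = 8 − 7 = 1, and the invariant factors of ∂_1 are all 1, so H_0 ≅ Z.
  H_1: rank ker ∂_1 − rank ∂_2 = (24 − 7) − 15 = 2, and the invariant factors of ∂_2 are all 1, so H_1 ≅ Z^2.
  H_2: rank ker ∂_2 − rank ∂_3 = (16 − 15) − 0 = 1, and there is no ∂_3, so H_2 ≅ Z.

(K is a triangulation of the torus T^2.)

H_0 ≅ Z,  H_1 ≅ Z^2,  H_2 ≅ Z.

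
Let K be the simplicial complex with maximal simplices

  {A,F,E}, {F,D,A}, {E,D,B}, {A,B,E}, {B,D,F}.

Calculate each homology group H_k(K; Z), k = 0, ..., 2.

H_0 ≅ Z,  H_1 ≅ Z,  H_2 = 0.

Take the total order A < B < D < E < F on the vertex set. Then K (dimension 2) consists of the simplices:

  0-simplices (5): A, B, D, E, F
  1-simplices (10): AB, AD, AE, AF, BD, BE, BF, DE, DF, EF
  2-simplices (5): ABE, ADF, AEF, BDE, BDF

Hence C_0 ≅ Z^5, C_1 ≅ Z^10, C_2 ≅ Z^5.

∂_1: C_1 → C_0 sends each edge [p,q] (with p < q) to q − p.
This gives a 5×10 integer matrix of rank 4; reducing to Smith normal form yields diagonal entries (1,1,1,1).

∂_2: C_2 → C_1 sends each 2-simplex [p,q,r] to [q,r] − [p,r] + [p,q]. For instance
  ∂BDE = DE − BE + BD,
  ∂BDF = DF − BF + BD.
The 10×5 boundary matrix has rank 5 and Smith normal form diag(1,1,1,1,1).

Now H_k = ker ∂_k / im ∂_{k+1}, so:

  H_0: rank C_0 − rank ∂_1 = 5 − 4 = 1, and the invariant factors of ∂_1 are all 1, so H_0 ≅ Z.
  H_1: rank ker ∂_1 − rank ∂_2 = (10 − 4) − 5 = 1, and the invariant factors of ∂_2 are all 1, so H_1 ≅ Z.
  H_2: rank ker ∂_2 − rank ∂_3 = (5 − 5) − 0 = 0, and there is no ∂_3, so H_2 ≅ 0.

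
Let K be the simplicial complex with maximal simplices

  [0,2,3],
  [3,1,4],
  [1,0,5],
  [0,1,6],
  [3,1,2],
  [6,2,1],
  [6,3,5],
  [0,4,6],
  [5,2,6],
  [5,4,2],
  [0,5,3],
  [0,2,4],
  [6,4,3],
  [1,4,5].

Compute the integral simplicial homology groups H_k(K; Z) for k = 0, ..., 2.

H_0 = Z,  H_1 = Z^2,  H_2 = Z.

Take the total order 0 < 1 < 2 < 3 < 4 < 5 < 6 on the vertex set. Then K (dimension 2) consists of the simplices:

  0-simplices (7): [0], [1], [2], [3], [4], [5], [6]
  1-simplices (21): [0,1], [0,2], [0,3], [0,4], [0,5], [0,6], [1,2], [1,3], [1,4], [1,5], [1,6], [2,3], [2,4], [2,5], [2,6], [3,4], [3,5], [3,6], [4,5], [4,6], [5,6]
  2-simplices (14): [0,1,5], [0,1,6], [0,2,3], [0,2,4], [0,3,5], [0,4,6], [1,2,3], [1,2,6], [1,3,4], [1,4,5], [2,4,5], [2,5,6], [3,4,6], [3,5,6]

giving chain groups C_0 ≅ Z^7, C_1 ≅ Z^21, C_2 ≅ Z^14.

The boundary map ∂_1: C_1 → C_0 maps an edge to its endpoints' difference, ∂[p,q] = q − p. For instance
  ∂[2,3] = [3] − [2].
The 7×21 boundary matrix has rank 6 and Smith normal form diag(1,1,1,1,1,1).

∂_2: C_2 → C_1 acts by ∂[p,q,r] = [q,r] − [p,r] + [p,q]. For instance
  ∂[2,4,5] = [4,5] − [2,5] + [2,4],
  ∂[1,4,5] = [4,5] − [1,5] + [1,4].
This gives a 21×14 integer matrix of rank 13; reducing to Smith normal form yields diagonal entries (1,1,1,1,1,1,1,1,1,1,1,1,1).

Computing H_k = (kernel of ∂_k) / (image of ∂_{k+1}):

  H_0: rank C_0 − rank ∂_1 = 7 − 6 = 1, and the invariant factors of ∂_1 are all 1, so H_0 = Z.
  H_1: rank ker ∂_1 − rank ∂_2 = (21 − 6) − 13 = 2, and the invariant factors of ∂_2 are all 1, so H_1 = Z^2.
  H_2: rank ker ∂_2 − rank ∂_3 = (14 − 13) − 0 = 1, and there is no ∂_3, so H_2 = Z.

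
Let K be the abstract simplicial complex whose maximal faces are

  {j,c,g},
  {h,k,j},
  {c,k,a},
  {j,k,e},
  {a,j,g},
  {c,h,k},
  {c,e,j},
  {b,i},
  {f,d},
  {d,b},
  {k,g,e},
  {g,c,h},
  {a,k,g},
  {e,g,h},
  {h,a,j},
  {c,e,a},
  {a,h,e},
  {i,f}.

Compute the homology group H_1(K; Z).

H_1 ≅ Z^3.

Fix the vertex order a < b < c < d < e < f < g < h < i < j < k and write every simplex with vertices in increasing order. Then dim K = 2 and the simplices of K are:

  0-simplices (11): a, b, c, d, e, f, g, h, i, j, k
  1-simplices (25): ac, ae, ag, ah, aj, ak, bd, bi, ce, cg, ch, cj, ck, df, eg, eh, ej, ek, fi, gh, gj, gk, hj, hk, jk
  2-simplices (14): ace, ack, aeh, agj, agk, ahj, cej, cgh, cgj, chk, egh, egk, ejk, hjk

Hence C_0 ≅ Z^11, C_1 ≅ Z^25, C_2 ≅ Z^14.

Boundary ∂_1: C_1 → C_0 maps an edge to its endpoints' difference, ∂[p,q] = q − p.
As a 11×25 matrix over Z this has rank 9, with invariant factors (1,1,1,1,1,1,1,1,1).

∂_2: C_2 → C_1 acts by ∂[p,q,r] = [q,r] − [p,r] + [p,q]. For instance
  ∂cgh = gh − ch + cg,
  ∂ejk = jk − ek + ej.
As a 25×14 matrix over Z this has rank 13, with invariant factors (1,1,1,1,1,1,1,1,1,1,1,1,1).

Computing H_k = (kernel of ∂_k) / (image of ∂_{k+1}):

  H_1: rank ker ∂_1 − rank ∂_2 = (25 − 9) − 13 = 3, and the invariant factors of ∂_2 are all 1, so H_1 ≅ Z^3.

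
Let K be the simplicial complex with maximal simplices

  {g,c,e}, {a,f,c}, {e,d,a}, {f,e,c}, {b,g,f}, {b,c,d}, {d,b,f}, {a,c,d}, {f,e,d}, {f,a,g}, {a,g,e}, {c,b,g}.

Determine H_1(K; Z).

K has 7 vertices, 18 edges, 12 triangles.
rank ∂_1 = 6, rank ∂_2 = 12 ⇒ b_1 = 18 − 6 − 12 = 0; ∂_2 has invariant factor(s) [2] giving torsion. So H_1 ≅ Z/2.

H_1 ≅ Z/2.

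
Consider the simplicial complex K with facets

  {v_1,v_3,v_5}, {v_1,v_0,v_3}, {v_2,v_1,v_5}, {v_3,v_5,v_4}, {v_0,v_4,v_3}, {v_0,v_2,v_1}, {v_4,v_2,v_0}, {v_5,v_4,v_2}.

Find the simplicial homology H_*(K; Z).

We work with the vertex ordering v_0 < v_1 < v_2 < v_3 < v_4 < v_5. The simplices of K, each written with vertices in increasing order, are:

  0-simplices (6): [v_0], [v_1], [v_2], [v_3], [v_4], [v_5]
  1-simplices (12): [v_0,v_1], [v_0,v_2], [v_0,v_3], [v_0,v_4], [v_1,v_2], [v_1,v_3], [v_1,v_5], [v_2,v_4], [v_2,v_5], [v_3,v_4], [v_3,v_5], [v_4,v_5]
  2-simplices (8): [v_0,v_1,v_2], [v_0,v_1,v_3], [v_0,v_2,v_4], [v_0,v_3,v_4], [v_1,v_2,v_5], [v_1,v_3,v_5], [v_2,v_4,v_5], [v_3,v_4,v_5]

so the chain groups are C_0 ≅ Z^6, C_1 ≅ Z^12, C_2 ≅ Z^8.

The boundary map ∂_1: C_1 → C_0 maps an edge to its endpoints' difference, ∂[p,q] = q − p.
This gives a 6×12 integer matrix of rank 5; reducing to Smith normal form yields diagonal entries (1,1,1,1,1).

∂_2: C_2 → C_1 sends each 2-simplex [p,q,r] to [q,r] − [p,r] + [p,q]. For instance
  ∂[v_0,v_1,v_3] = [v_1,v_3] − [v_0,v_3] + [v_0,v_1],
  ∂[v_1,v_2,v_5] = [v_2,v_5] − [v_1,v_5] + [v_1,v_2].
The resulting 12×8 matrix has rank 7, and its Smith normal form has invariant factors (1,1,1,1,1,1,1).

Reading off H_k = ker ∂_k / im ∂_{k+1}:

  H_0: rank C_0 − rank ∂_1 = 6 − 5 = 1, and the invariant factors of ∂_1 are all 1, so H_0 = Z.
  H_1: rank ker ∂_1 − rank ∂_2 = (12 − 5) − 7 = 0, and the invariant factors of ∂_2 are all 1, so H_1 = 0.
  H_2: rank ker ∂_2 − rank ∂_3 = (8 − 7) − 0 = 1, and there is no ∂_3, so H_2 = Z.

As a check, the Euler characteristic is 6 − 12 + 8 = 2, which agrees with 1 − 0 + 1 = 2.

H_0 = Z,  H_1 = 0,  H_2 = Z.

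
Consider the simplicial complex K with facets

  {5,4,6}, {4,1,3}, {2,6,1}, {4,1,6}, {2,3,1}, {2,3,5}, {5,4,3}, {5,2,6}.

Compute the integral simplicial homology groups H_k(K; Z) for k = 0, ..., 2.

H_0 ≅ Z,  H_1 = 0,  H_2 ≅ Z.

Fix the vertex order 1 < 2 < 3 < 4 < 5 < 6 and write every simplex with vertices in increasing order. Then dim K = 2 and the simplices of K are:

  0-simplices (6): [1], [2], [3], [4], [5], [6]
  1-simplices (12): [1,2], [1,3], [1,4], [1,6], [2,3], [2,5], [2,6], [3,4], [3,5], [4,5], [4,6], [5,6]
  2-simplices (8): [1,2,3], [1,2,6], [1,3,4], [1,4,6], [2,3,5], [2,5,6], [3,4,5], [4,5,6]

Hence C_0 ≅ Z^6, C_1 ≅ Z^12, C_2 ≅ Z^8.

∂_1: C_1 → C_0 sends each edge [p,q] (with p < q) to q − p. For instance
  ∂[1,2] = [2] − [1].
As a 6×12 matrix over Z this has rank 5, with invariant factors (1,1,1,1,1).

Boundary ∂_2: C_2 → C_1 acts by ∂[p,q,r] = [q,r] − [p,r] + [p,q]. For instance
  ∂[3,4,5] = [4,5] − [3,5] + [3,4],
  ∂[2,3,5] = [3,5] − [2,5] + [2,3].
As a 12×8 matrix over Z this has rank 7, with invariant factors (1,1,1,1,1,1,1).

From H_k ≅ ker(∂_k) / im(∂_{k+1}) we obtain:

  H_0: rank C_0 − rank ∂_1 = 6 − 5 = 1, and the invariant factors of ∂_1 are all 1, so H_0 = Z.
  H_1: rank ker ∂_1 − rank ∂_2 = (12 − 5) − 7 = 0, and the invariant factors of ∂_2 are all 1, so H_1 = 0.
  H_2: rank ker ∂_2 − rank ∂_3 = (8 − 7) − 0 = 1, and there is no ∂_3, so H_2 = Z.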